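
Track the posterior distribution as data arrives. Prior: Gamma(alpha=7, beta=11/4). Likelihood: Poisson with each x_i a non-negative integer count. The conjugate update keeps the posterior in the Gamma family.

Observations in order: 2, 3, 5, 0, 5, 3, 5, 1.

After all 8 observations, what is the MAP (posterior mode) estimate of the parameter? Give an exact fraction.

obs 1: x=2 → posterior Gamma(9, 15/4)
obs 2: x=3 → posterior Gamma(12, 19/4)
obs 3: x=5 → posterior Gamma(17, 23/4)
obs 4: x=0 → posterior Gamma(17, 27/4)
obs 5: x=5 → posterior Gamma(22, 31/4)
obs 6: x=3 → posterior Gamma(25, 35/4)
obs 7: x=5 → posterior Gamma(30, 39/4)
obs 8: x=1 → posterior Gamma(31, 43/4)

120/43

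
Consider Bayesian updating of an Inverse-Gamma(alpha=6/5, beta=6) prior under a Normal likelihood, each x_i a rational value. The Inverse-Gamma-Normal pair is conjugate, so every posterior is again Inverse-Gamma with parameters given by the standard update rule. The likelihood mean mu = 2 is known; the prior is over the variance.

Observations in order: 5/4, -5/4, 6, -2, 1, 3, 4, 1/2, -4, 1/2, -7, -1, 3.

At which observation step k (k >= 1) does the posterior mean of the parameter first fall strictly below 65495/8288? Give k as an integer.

k = 8

obs 1: x=5/4 → posterior Inverse-Gamma(17/10, 201/32)
obs 2: x=-5/4 → posterior Inverse-Gamma(11/5, 185/16)
obs 3: x=6 → posterior Inverse-Gamma(27/10, 313/16)
obs 4: x=-2 → posterior Inverse-Gamma(16/5, 441/16)
obs 5: x=1 → posterior Inverse-Gamma(37/10, 449/16)
obs 6: x=3 → posterior Inverse-Gamma(21/5, 457/16)
obs 7: x=4 → posterior Inverse-Gamma(47/10, 489/16)
obs 8: x=1/2 → posterior Inverse-Gamma(26/5, 507/16)
obs 9: x=-4 → posterior Inverse-Gamma(57/10, 795/16)
obs 10: x=1/2 → posterior Inverse-Gamma(31/5, 813/16)
obs 11: x=-7 → posterior Inverse-Gamma(67/10, 1461/16)
obs 12: x=-1 → posterior Inverse-Gamma(36/5, 1533/16)
obs 13: x=3 → posterior Inverse-Gamma(77/10, 1541/16)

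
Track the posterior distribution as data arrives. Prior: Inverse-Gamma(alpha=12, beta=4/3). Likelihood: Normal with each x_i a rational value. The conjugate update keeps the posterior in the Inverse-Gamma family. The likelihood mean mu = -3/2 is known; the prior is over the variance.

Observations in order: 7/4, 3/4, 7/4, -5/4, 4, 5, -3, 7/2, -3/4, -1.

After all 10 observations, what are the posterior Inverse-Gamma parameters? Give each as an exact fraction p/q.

obs 1: x=7/4 → posterior Inverse-Gamma(25/2, 635/96)
obs 2: x=3/4 → posterior Inverse-Gamma(13, 439/48)
obs 3: x=7/4 → posterior Inverse-Gamma(27/2, 1385/96)
obs 4: x=-5/4 → posterior Inverse-Gamma(14, 347/24)
obs 5: x=4 → posterior Inverse-Gamma(29/2, 355/12)
obs 6: x=5 → posterior Inverse-Gamma(15, 1217/24)
obs 7: x=-3 → posterior Inverse-Gamma(31/2, 311/6)
obs 8: x=7/2 → posterior Inverse-Gamma(16, 193/3)
obs 9: x=-3/4 → posterior Inverse-Gamma(33/2, 6203/96)
obs 10: x=-1 → posterior Inverse-Gamma(17, 6215/96)

alpha=17, beta=6215/96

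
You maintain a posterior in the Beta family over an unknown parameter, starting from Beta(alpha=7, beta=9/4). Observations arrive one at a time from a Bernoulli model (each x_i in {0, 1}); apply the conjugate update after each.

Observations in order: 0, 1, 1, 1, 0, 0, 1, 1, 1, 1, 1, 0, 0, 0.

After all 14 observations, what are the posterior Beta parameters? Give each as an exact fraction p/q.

obs 1: x=0 → posterior Beta(7, 13/4)
obs 2: x=1 → posterior Beta(8, 13/4)
obs 3: x=1 → posterior Beta(9, 13/4)
obs 4: x=1 → posterior Beta(10, 13/4)
obs 5: x=0 → posterior Beta(10, 17/4)
obs 6: x=0 → posterior Beta(10, 21/4)
obs 7: x=1 → posterior Beta(11, 21/4)
obs 8: x=1 → posterior Beta(12, 21/4)
obs 9: x=1 → posterior Beta(13, 21/4)
obs 10: x=1 → posterior Beta(14, 21/4)
obs 11: x=1 → posterior Beta(15, 21/4)
obs 12: x=0 → posterior Beta(15, 25/4)
obs 13: x=0 → posterior Beta(15, 29/4)
obs 14: x=0 → posterior Beta(15, 33/4)

alpha=15, beta=33/4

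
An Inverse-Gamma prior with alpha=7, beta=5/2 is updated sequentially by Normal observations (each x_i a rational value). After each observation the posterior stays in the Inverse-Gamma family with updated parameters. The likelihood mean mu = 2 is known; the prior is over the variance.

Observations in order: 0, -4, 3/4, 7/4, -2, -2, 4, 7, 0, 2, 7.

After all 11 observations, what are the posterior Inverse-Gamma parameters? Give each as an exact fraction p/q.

obs 1: x=0 → posterior Inverse-Gamma(15/2, 9/2)
obs 2: x=-4 → posterior Inverse-Gamma(8, 45/2)
obs 3: x=3/4 → posterior Inverse-Gamma(17/2, 745/32)
obs 4: x=7/4 → posterior Inverse-Gamma(9, 373/16)
obs 5: x=-2 → posterior Inverse-Gamma(19/2, 501/16)
obs 6: x=-2 → posterior Inverse-Gamma(10, 629/16)
obs 7: x=4 → posterior Inverse-Gamma(21/2, 661/16)
obs 8: x=7 → posterior Inverse-Gamma(11, 861/16)
obs 9: x=0 → posterior Inverse-Gamma(23/2, 893/16)
obs 10: x=2 → posterior Inverse-Gamma(12, 893/16)
obs 11: x=7 → posterior Inverse-Gamma(25/2, 1093/16)

alpha=25/2, beta=1093/16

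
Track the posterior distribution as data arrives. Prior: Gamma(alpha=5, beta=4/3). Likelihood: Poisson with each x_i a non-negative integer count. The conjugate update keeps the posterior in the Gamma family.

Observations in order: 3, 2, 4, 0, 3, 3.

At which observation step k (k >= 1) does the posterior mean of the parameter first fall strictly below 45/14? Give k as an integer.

obs 1: x=3 → posterior Gamma(8, 7/3)
obs 2: x=2 → posterior Gamma(10, 10/3)
obs 3: x=4 → posterior Gamma(14, 13/3)
obs 4: x=0 → posterior Gamma(14, 16/3)
obs 5: x=3 → posterior Gamma(17, 19/3)
obs 6: x=3 → posterior Gamma(20, 22/3)

k = 2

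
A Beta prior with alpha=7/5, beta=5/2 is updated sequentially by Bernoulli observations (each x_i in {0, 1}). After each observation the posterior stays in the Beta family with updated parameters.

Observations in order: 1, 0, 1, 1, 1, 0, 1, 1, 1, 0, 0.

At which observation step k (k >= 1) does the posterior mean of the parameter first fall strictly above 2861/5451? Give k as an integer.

k = 4

obs 1: x=1 → posterior Beta(12/5, 5/2)
obs 2: x=0 → posterior Beta(12/5, 7/2)
obs 3: x=1 → posterior Beta(17/5, 7/2)
obs 4: x=1 → posterior Beta(22/5, 7/2)
obs 5: x=1 → posterior Beta(27/5, 7/2)
obs 6: x=0 → posterior Beta(27/5, 9/2)
obs 7: x=1 → posterior Beta(32/5, 9/2)
obs 8: x=1 → posterior Beta(37/5, 9/2)
obs 9: x=1 → posterior Beta(42/5, 9/2)
obs 10: x=0 → posterior Beta(42/5, 11/2)
obs 11: x=0 → posterior Beta(42/5, 13/2)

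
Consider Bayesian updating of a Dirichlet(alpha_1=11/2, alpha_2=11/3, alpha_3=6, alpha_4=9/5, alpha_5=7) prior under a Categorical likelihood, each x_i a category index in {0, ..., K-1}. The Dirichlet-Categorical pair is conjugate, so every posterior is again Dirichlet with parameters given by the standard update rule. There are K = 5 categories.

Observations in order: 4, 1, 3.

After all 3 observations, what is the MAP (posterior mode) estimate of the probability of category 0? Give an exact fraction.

135/659

obs 1: x=4 → posterior Dirichlet(11/2, 11/3, 6, 9/5, 8)
obs 2: x=1 → posterior Dirichlet(11/2, 14/3, 6, 9/5, 8)
obs 3: x=3 → posterior Dirichlet(11/2, 14/3, 6, 14/5, 8)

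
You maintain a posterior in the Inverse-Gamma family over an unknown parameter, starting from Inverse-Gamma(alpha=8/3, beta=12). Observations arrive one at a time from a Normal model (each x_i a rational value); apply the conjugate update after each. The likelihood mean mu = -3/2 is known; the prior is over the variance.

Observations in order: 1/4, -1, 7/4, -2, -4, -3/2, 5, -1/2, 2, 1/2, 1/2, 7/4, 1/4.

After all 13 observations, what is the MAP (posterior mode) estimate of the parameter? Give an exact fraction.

obs 1: x=1/4 → posterior Inverse-Gamma(19/6, 433/32)
obs 2: x=-1 → posterior Inverse-Gamma(11/3, 437/32)
obs 3: x=7/4 → posterior Inverse-Gamma(25/6, 303/16)
obs 4: x=-2 → posterior Inverse-Gamma(14/3, 305/16)
obs 5: x=-4 → posterior Inverse-Gamma(31/6, 355/16)
obs 6: x=-3/2 → posterior Inverse-Gamma(17/3, 355/16)
obs 7: x=5 → posterior Inverse-Gamma(37/6, 693/16)
obs 8: x=-1/2 → posterior Inverse-Gamma(20/3, 701/16)
obs 9: x=2 → posterior Inverse-Gamma(43/6, 799/16)
obs 10: x=1/2 → posterior Inverse-Gamma(23/3, 831/16)
obs 11: x=1/2 → posterior Inverse-Gamma(49/6, 863/16)
obs 12: x=7/4 → posterior Inverse-Gamma(26/3, 1895/32)
obs 13: x=1/4 → posterior Inverse-Gamma(55/6, 243/4)

729/122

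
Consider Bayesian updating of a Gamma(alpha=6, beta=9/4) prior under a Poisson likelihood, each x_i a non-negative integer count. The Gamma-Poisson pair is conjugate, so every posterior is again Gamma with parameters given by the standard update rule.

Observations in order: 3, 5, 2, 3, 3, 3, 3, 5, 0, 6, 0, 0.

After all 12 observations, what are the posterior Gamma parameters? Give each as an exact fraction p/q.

alpha=39, beta=57/4

obs 1: x=3 → posterior Gamma(9, 13/4)
obs 2: x=5 → posterior Gamma(14, 17/4)
obs 3: x=2 → posterior Gamma(16, 21/4)
obs 4: x=3 → posterior Gamma(19, 25/4)
obs 5: x=3 → posterior Gamma(22, 29/4)
obs 6: x=3 → posterior Gamma(25, 33/4)
obs 7: x=3 → posterior Gamma(28, 37/4)
obs 8: x=5 → posterior Gamma(33, 41/4)
obs 9: x=0 → posterior Gamma(33, 45/4)
obs 10: x=6 → posterior Gamma(39, 49/4)
obs 11: x=0 → posterior Gamma(39, 53/4)
obs 12: x=0 → posterior Gamma(39, 57/4)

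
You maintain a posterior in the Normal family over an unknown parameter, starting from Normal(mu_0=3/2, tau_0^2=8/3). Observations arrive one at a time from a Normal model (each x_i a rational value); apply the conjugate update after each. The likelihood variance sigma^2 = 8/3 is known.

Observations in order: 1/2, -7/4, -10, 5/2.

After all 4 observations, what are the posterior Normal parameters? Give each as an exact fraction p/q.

obs 1: x=1/2 → posterior Normal(1, 4/3)
obs 2: x=-7/4 → posterior Normal(1/12, 8/9)
obs 3: x=-10 → posterior Normal(-39/16, 2/3)
obs 4: x=5/2 → posterior Normal(-29/20, 8/15)

mu_0=-29/20, tau_0^2=8/15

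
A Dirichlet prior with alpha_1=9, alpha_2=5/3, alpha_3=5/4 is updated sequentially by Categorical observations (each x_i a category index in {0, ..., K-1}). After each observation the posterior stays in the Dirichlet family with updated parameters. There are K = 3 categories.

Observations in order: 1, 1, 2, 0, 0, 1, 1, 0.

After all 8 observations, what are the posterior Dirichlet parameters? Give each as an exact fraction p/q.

alpha_1=12, alpha_2=17/3, alpha_3=9/4

obs 1: x=1 → posterior Dirichlet(9, 8/3, 5/4)
obs 2: x=1 → posterior Dirichlet(9, 11/3, 5/4)
obs 3: x=2 → posterior Dirichlet(9, 11/3, 9/4)
obs 4: x=0 → posterior Dirichlet(10, 11/3, 9/4)
obs 5: x=0 → posterior Dirichlet(11, 11/3, 9/4)
obs 6: x=1 → posterior Dirichlet(11, 14/3, 9/4)
obs 7: x=1 → posterior Dirichlet(11, 17/3, 9/4)
obs 8: x=0 → posterior Dirichlet(12, 17/3, 9/4)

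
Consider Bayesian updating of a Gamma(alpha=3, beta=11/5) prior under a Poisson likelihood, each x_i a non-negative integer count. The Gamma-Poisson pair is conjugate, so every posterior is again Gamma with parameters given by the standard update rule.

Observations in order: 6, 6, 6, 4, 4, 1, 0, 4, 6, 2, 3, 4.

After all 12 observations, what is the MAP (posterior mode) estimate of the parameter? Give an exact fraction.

obs 1: x=6 → posterior Gamma(9, 16/5)
obs 2: x=6 → posterior Gamma(15, 21/5)
obs 3: x=6 → posterior Gamma(21, 26/5)
obs 4: x=4 → posterior Gamma(25, 31/5)
obs 5: x=4 → posterior Gamma(29, 36/5)
obs 6: x=1 → posterior Gamma(30, 41/5)
obs 7: x=0 → posterior Gamma(30, 46/5)
obs 8: x=4 → posterior Gamma(34, 51/5)
obs 9: x=6 → posterior Gamma(40, 56/5)
obs 10: x=2 → posterior Gamma(42, 61/5)
obs 11: x=3 → posterior Gamma(45, 66/5)
obs 12: x=4 → posterior Gamma(49, 71/5)

240/71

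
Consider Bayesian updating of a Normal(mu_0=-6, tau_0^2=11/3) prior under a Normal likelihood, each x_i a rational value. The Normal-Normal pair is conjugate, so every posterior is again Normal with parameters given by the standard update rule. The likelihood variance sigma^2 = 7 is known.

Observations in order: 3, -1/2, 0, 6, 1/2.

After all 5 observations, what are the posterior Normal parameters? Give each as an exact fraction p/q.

mu_0=-27/76, tau_0^2=77/76

obs 1: x=3 → posterior Normal(-93/32, 77/32)
obs 2: x=-1/2 → posterior Normal(-197/86, 77/43)
obs 3: x=0 → posterior Normal(-197/108, 77/54)
obs 4: x=6 → posterior Normal(-1/2, 77/65)
obs 5: x=1/2 → posterior Normal(-27/76, 77/76)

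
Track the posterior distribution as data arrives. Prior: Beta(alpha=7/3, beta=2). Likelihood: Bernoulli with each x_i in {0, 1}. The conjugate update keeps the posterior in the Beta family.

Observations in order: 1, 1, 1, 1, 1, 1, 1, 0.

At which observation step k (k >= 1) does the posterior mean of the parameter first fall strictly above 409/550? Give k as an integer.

k = 4

obs 1: x=1 → posterior Beta(10/3, 2)
obs 2: x=1 → posterior Beta(13/3, 2)
obs 3: x=1 → posterior Beta(16/3, 2)
obs 4: x=1 → posterior Beta(19/3, 2)
obs 5: x=1 → posterior Beta(22/3, 2)
obs 6: x=1 → posterior Beta(25/3, 2)
obs 7: x=1 → posterior Beta(28/3, 2)
obs 8: x=0 → posterior Beta(28/3, 3)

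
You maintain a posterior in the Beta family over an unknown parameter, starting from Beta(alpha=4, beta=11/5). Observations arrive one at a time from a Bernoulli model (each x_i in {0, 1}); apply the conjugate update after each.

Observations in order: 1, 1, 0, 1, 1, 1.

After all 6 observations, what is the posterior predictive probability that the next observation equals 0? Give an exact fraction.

obs 1: x=1 → posterior Beta(5, 11/5)
obs 2: x=1 → posterior Beta(6, 11/5)
obs 3: x=0 → posterior Beta(6, 16/5)
obs 4: x=1 → posterior Beta(7, 16/5)
obs 5: x=1 → posterior Beta(8, 16/5)
obs 6: x=1 → posterior Beta(9, 16/5)

16/61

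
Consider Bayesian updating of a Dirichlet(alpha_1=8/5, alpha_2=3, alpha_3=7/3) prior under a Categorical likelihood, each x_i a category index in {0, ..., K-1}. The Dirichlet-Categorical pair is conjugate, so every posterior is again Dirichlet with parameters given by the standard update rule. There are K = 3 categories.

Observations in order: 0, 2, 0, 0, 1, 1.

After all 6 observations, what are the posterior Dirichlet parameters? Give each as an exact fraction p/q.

obs 1: x=0 → posterior Dirichlet(13/5, 3, 7/3)
obs 2: x=2 → posterior Dirichlet(13/5, 3, 10/3)
obs 3: x=0 → posterior Dirichlet(18/5, 3, 10/3)
obs 4: x=0 → posterior Dirichlet(23/5, 3, 10/3)
obs 5: x=1 → posterior Dirichlet(23/5, 4, 10/3)
obs 6: x=1 → posterior Dirichlet(23/5, 5, 10/3)

alpha_1=23/5, alpha_2=5, alpha_3=10/3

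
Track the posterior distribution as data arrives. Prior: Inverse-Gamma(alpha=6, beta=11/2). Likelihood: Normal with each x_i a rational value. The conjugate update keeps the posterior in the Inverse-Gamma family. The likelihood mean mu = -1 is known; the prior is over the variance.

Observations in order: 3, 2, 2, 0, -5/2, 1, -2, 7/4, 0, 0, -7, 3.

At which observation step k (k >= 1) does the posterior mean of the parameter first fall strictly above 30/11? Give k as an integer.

obs 1: x=3 → posterior Inverse-Gamma(13/2, 27/2)
obs 2: x=2 → posterior Inverse-Gamma(7, 18)
obs 3: x=2 → posterior Inverse-Gamma(15/2, 45/2)
obs 4: x=0 → posterior Inverse-Gamma(8, 23)
obs 5: x=-5/2 → posterior Inverse-Gamma(17/2, 193/8)
obs 6: x=1 → posterior Inverse-Gamma(9, 209/8)
obs 7: x=-2 → posterior Inverse-Gamma(19/2, 213/8)
obs 8: x=7/4 → posterior Inverse-Gamma(10, 973/32)
obs 9: x=0 → posterior Inverse-Gamma(21/2, 989/32)
obs 10: x=0 → posterior Inverse-Gamma(11, 1005/32)
obs 11: x=-7 → posterior Inverse-Gamma(23/2, 1581/32)
obs 12: x=3 → posterior Inverse-Gamma(12, 1837/32)

k = 2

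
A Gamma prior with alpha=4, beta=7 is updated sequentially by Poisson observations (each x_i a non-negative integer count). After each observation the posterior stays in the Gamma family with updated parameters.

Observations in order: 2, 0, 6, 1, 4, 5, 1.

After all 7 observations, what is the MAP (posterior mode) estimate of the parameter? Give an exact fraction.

obs 1: x=2 → posterior Gamma(6, 8)
obs 2: x=0 → posterior Gamma(6, 9)
obs 3: x=6 → posterior Gamma(12, 10)
obs 4: x=1 → posterior Gamma(13, 11)
obs 5: x=4 → posterior Gamma(17, 12)
obs 6: x=5 → posterior Gamma(22, 13)
obs 7: x=1 → posterior Gamma(23, 14)

11/7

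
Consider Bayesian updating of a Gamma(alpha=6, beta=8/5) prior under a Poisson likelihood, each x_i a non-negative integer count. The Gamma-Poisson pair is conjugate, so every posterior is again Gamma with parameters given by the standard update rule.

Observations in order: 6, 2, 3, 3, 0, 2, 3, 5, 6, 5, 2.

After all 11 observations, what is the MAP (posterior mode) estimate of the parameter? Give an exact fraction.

obs 1: x=6 → posterior Gamma(12, 13/5)
obs 2: x=2 → posterior Gamma(14, 18/5)
obs 3: x=3 → posterior Gamma(17, 23/5)
obs 4: x=3 → posterior Gamma(20, 28/5)
obs 5: x=0 → posterior Gamma(20, 33/5)
obs 6: x=2 → posterior Gamma(22, 38/5)
obs 7: x=3 → posterior Gamma(25, 43/5)
obs 8: x=5 → posterior Gamma(30, 48/5)
obs 9: x=6 → posterior Gamma(36, 53/5)
obs 10: x=5 → posterior Gamma(41, 58/5)
obs 11: x=2 → posterior Gamma(43, 63/5)

10/3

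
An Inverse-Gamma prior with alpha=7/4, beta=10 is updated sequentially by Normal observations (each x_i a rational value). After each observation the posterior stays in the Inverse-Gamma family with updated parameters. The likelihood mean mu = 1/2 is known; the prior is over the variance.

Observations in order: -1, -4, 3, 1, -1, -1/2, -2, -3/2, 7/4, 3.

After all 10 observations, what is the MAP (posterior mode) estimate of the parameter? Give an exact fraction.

obs 1: x=-1 → posterior Inverse-Gamma(9/4, 89/8)
obs 2: x=-4 → posterior Inverse-Gamma(11/4, 85/4)
obs 3: x=3 → posterior Inverse-Gamma(13/4, 195/8)
obs 4: x=1 → posterior Inverse-Gamma(15/4, 49/2)
obs 5: x=-1 → posterior Inverse-Gamma(17/4, 205/8)
obs 6: x=-1/2 → posterior Inverse-Gamma(19/4, 209/8)
obs 7: x=-2 → posterior Inverse-Gamma(21/4, 117/4)
obs 8: x=-3/2 → posterior Inverse-Gamma(23/4, 125/4)
obs 9: x=7/4 → posterior Inverse-Gamma(25/4, 1025/32)
obs 10: x=3 → posterior Inverse-Gamma(27/4, 1125/32)

1125/248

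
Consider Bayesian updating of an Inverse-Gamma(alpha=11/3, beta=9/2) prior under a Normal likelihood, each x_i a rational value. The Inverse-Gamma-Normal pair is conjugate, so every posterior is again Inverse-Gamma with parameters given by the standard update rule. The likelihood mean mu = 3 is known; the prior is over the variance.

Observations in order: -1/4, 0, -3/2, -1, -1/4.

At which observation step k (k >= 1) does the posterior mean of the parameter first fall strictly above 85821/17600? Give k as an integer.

obs 1: x=-1/4 → posterior Inverse-Gamma(25/6, 313/32)
obs 2: x=0 → posterior Inverse-Gamma(14/3, 457/32)
obs 3: x=-3/2 → posterior Inverse-Gamma(31/6, 781/32)
obs 4: x=-1 → posterior Inverse-Gamma(17/3, 1037/32)
obs 5: x=-1/4 → posterior Inverse-Gamma(37/6, 603/16)

k = 3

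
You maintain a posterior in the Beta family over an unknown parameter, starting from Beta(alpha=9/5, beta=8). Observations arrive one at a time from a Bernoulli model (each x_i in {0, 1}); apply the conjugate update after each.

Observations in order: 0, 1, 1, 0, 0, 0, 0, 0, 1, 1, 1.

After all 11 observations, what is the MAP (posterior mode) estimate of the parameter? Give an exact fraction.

29/94

obs 1: x=0 → posterior Beta(9/5, 9)
obs 2: x=1 → posterior Beta(14/5, 9)
obs 3: x=1 → posterior Beta(19/5, 9)
obs 4: x=0 → posterior Beta(19/5, 10)
obs 5: x=0 → posterior Beta(19/5, 11)
obs 6: x=0 → posterior Beta(19/5, 12)
obs 7: x=0 → posterior Beta(19/5, 13)
obs 8: x=0 → posterior Beta(19/5, 14)
obs 9: x=1 → posterior Beta(24/5, 14)
obs 10: x=1 → posterior Beta(29/5, 14)
obs 11: x=1 → posterior Beta(34/5, 14)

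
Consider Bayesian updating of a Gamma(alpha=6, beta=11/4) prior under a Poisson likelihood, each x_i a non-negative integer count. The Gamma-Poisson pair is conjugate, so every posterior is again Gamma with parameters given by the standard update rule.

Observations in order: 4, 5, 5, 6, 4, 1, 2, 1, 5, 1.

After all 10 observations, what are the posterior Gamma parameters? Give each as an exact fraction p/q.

obs 1: x=4 → posterior Gamma(10, 15/4)
obs 2: x=5 → posterior Gamma(15, 19/4)
obs 3: x=5 → posterior Gamma(20, 23/4)
obs 4: x=6 → posterior Gamma(26, 27/4)
obs 5: x=4 → posterior Gamma(30, 31/4)
obs 6: x=1 → posterior Gamma(31, 35/4)
obs 7: x=2 → posterior Gamma(33, 39/4)
obs 8: x=1 → posterior Gamma(34, 43/4)
obs 9: x=5 → posterior Gamma(39, 47/4)
obs 10: x=1 → posterior Gamma(40, 51/4)

alpha=40, beta=51/4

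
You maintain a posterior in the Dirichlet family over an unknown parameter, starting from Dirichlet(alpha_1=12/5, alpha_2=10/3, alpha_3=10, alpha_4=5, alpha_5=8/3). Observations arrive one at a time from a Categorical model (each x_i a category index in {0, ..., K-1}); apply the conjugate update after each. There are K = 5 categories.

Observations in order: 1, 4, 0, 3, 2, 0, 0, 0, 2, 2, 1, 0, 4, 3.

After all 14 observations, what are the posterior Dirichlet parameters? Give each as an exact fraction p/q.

obs 1: x=1 → posterior Dirichlet(12/5, 13/3, 10, 5, 8/3)
obs 2: x=4 → posterior Dirichlet(12/5, 13/3, 10, 5, 11/3)
obs 3: x=0 → posterior Dirichlet(17/5, 13/3, 10, 5, 11/3)
obs 4: x=3 → posterior Dirichlet(17/5, 13/3, 10, 6, 11/3)
obs 5: x=2 → posterior Dirichlet(17/5, 13/3, 11, 6, 11/3)
obs 6: x=0 → posterior Dirichlet(22/5, 13/3, 11, 6, 11/3)
obs 7: x=0 → posterior Dirichlet(27/5, 13/3, 11, 6, 11/3)
obs 8: x=0 → posterior Dirichlet(32/5, 13/3, 11, 6, 11/3)
obs 9: x=2 → posterior Dirichlet(32/5, 13/3, 12, 6, 11/3)
obs 10: x=2 → posterior Dirichlet(32/5, 13/3, 13, 6, 11/3)
obs 11: x=1 → posterior Dirichlet(32/5, 16/3, 13, 6, 11/3)
obs 12: x=0 → posterior Dirichlet(37/5, 16/3, 13, 6, 11/3)
obs 13: x=4 → posterior Dirichlet(37/5, 16/3, 13, 6, 14/3)
obs 14: x=3 → posterior Dirichlet(37/5, 16/3, 13, 7, 14/3)

alpha_1=37/5, alpha_2=16/3, alpha_3=13, alpha_4=7, alpha_5=14/3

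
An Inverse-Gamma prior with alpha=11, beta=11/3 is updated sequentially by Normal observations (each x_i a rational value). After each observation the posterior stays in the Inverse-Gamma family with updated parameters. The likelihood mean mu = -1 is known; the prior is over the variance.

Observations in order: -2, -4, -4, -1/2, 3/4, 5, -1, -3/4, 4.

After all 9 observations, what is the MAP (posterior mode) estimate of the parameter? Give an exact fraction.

obs 1: x=-2 → posterior Inverse-Gamma(23/2, 25/6)
obs 2: x=-4 → posterior Inverse-Gamma(12, 26/3)
obs 3: x=-4 → posterior Inverse-Gamma(25/2, 79/6)
obs 4: x=-1/2 → posterior Inverse-Gamma(13, 319/24)
obs 5: x=3/4 → posterior Inverse-Gamma(27/2, 1423/96)
obs 6: x=5 → posterior Inverse-Gamma(14, 3151/96)
obs 7: x=-1 → posterior Inverse-Gamma(29/2, 3151/96)
obs 8: x=-3/4 → posterior Inverse-Gamma(15, 1577/48)
obs 9: x=4 → posterior Inverse-Gamma(31/2, 2177/48)

2177/792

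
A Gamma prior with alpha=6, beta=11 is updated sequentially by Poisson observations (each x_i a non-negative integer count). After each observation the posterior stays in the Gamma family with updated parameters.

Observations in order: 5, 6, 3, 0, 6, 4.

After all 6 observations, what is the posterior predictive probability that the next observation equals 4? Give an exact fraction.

obs 1: x=5 → posterior Gamma(11, 12)
obs 2: x=6 → posterior Gamma(17, 13)
obs 3: x=3 → posterior Gamma(20, 14)
obs 4: x=0 → posterior Gamma(20, 15)
obs 5: x=6 → posterior Gamma(26, 16)
obs 6: x=4 → posterior Gamma(30, 17)

13969859062514175273924571754090733137545/199092056124969210716241708440231268581376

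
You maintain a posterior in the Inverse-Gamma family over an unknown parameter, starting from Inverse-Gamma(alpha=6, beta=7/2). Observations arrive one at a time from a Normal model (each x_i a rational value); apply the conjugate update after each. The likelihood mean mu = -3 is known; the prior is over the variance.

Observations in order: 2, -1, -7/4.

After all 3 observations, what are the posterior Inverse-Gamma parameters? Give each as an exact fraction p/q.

alpha=15/2, beta=601/32

obs 1: x=2 → posterior Inverse-Gamma(13/2, 16)
obs 2: x=-1 → posterior Inverse-Gamma(7, 18)
obs 3: x=-7/4 → posterior Inverse-Gamma(15/2, 601/32)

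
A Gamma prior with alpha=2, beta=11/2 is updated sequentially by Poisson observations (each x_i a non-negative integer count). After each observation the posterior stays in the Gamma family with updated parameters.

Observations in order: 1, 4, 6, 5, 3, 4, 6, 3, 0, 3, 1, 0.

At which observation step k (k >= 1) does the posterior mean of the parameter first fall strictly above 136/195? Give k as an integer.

obs 1: x=1 → posterior Gamma(3, 13/2)
obs 2: x=4 → posterior Gamma(7, 15/2)
obs 3: x=6 → posterior Gamma(13, 17/2)
obs 4: x=5 → posterior Gamma(18, 19/2)
obs 5: x=3 → posterior Gamma(21, 21/2)
obs 6: x=4 → posterior Gamma(25, 23/2)
obs 7: x=6 → posterior Gamma(31, 25/2)
obs 8: x=3 → posterior Gamma(34, 27/2)
obs 9: x=0 → posterior Gamma(34, 29/2)
obs 10: x=3 → posterior Gamma(37, 31/2)
obs 11: x=1 → posterior Gamma(38, 33/2)
obs 12: x=0 → posterior Gamma(38, 35/2)

k = 2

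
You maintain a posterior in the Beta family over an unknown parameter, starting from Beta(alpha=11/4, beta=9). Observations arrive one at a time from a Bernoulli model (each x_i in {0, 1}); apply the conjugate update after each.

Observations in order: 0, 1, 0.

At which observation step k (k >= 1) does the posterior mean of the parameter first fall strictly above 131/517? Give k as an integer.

k = 2

obs 1: x=0 → posterior Beta(11/4, 10)
obs 2: x=1 → posterior Beta(15/4, 10)
obs 3: x=0 → posterior Beta(15/4, 11)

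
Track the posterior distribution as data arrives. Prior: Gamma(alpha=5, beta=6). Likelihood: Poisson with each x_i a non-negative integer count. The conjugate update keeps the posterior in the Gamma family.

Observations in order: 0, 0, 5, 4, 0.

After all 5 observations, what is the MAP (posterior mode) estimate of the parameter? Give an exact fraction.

13/11

obs 1: x=0 → posterior Gamma(5, 7)
obs 2: x=0 → posterior Gamma(5, 8)
obs 3: x=5 → posterior Gamma(10, 9)
obs 4: x=4 → posterior Gamma(14, 10)
obs 5: x=0 → posterior Gamma(14, 11)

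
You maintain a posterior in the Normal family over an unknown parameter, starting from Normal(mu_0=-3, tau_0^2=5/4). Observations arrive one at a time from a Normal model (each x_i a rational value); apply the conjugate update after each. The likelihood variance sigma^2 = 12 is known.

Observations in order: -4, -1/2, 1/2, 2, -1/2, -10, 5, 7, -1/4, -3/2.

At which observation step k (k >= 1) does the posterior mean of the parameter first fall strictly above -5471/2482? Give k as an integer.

obs 1: x=-4 → posterior Normal(-164/53, 60/53)
obs 2: x=-1/2 → posterior Normal(-333/116, 30/29)
obs 3: x=1/2 → posterior Normal(-164/63, 20/21)
obs 4: x=2 → posterior Normal(-77/34, 15/17)
obs 5: x=-1/2 → posterior Normal(-313/146, 60/73)
obs 6: x=-10 → posterior Normal(-413/156, 10/13)
obs 7: x=5 → posterior Normal(-363/166, 60/83)
obs 8: x=7 → posterior Normal(-293/176, 15/22)
obs 9: x=-1/4 → posterior Normal(-197/124, 20/31)
obs 10: x=-3/2 → posterior Normal(-621/392, 30/49)

k = 5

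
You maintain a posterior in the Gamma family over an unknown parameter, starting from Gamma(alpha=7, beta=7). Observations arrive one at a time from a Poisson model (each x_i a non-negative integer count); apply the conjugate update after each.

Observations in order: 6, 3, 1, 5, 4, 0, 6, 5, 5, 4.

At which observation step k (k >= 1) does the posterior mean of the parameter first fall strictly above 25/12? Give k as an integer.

k = 5

obs 1: x=6 → posterior Gamma(13, 8)
obs 2: x=3 → posterior Gamma(16, 9)
obs 3: x=1 → posterior Gamma(17, 10)
obs 4: x=5 → posterior Gamma(22, 11)
obs 5: x=4 → posterior Gamma(26, 12)
obs 6: x=0 → posterior Gamma(26, 13)
obs 7: x=6 → posterior Gamma(32, 14)
obs 8: x=5 → posterior Gamma(37, 15)
obs 9: x=5 → posterior Gamma(42, 16)
obs 10: x=4 → posterior Gamma(46, 17)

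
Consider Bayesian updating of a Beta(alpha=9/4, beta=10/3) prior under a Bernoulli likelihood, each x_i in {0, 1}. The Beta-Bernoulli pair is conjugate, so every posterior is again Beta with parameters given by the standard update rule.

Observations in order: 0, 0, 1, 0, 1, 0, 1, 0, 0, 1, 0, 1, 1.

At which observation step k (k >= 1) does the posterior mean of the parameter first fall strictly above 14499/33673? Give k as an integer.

k = 13

obs 1: x=0 → posterior Beta(9/4, 13/3)
obs 2: x=0 → posterior Beta(9/4, 16/3)
obs 3: x=1 → posterior Beta(13/4, 16/3)
obs 4: x=0 → posterior Beta(13/4, 19/3)
obs 5: x=1 → posterior Beta(17/4, 19/3)
obs 6: x=0 → posterior Beta(17/4, 22/3)
obs 7: x=1 → posterior Beta(21/4, 22/3)
obs 8: x=0 → posterior Beta(21/4, 25/3)
obs 9: x=0 → posterior Beta(21/4, 28/3)
obs 10: x=1 → posterior Beta(25/4, 28/3)
obs 11: x=0 → posterior Beta(25/4, 31/3)
obs 12: x=1 → posterior Beta(29/4, 31/3)
obs 13: x=1 → posterior Beta(33/4, 31/3)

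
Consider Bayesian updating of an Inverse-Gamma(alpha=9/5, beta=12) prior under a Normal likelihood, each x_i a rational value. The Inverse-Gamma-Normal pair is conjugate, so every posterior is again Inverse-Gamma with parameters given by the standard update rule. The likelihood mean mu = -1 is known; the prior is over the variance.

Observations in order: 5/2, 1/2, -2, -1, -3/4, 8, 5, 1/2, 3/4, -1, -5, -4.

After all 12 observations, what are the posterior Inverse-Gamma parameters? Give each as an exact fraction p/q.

obs 1: x=5/2 → posterior Inverse-Gamma(23/10, 145/8)
obs 2: x=1/2 → posterior Inverse-Gamma(14/5, 77/4)
obs 3: x=-2 → posterior Inverse-Gamma(33/10, 79/4)
obs 4: x=-1 → posterior Inverse-Gamma(19/5, 79/4)
obs 5: x=-3/4 → posterior Inverse-Gamma(43/10, 633/32)
obs 6: x=8 → posterior Inverse-Gamma(24/5, 1929/32)
obs 7: x=5 → posterior Inverse-Gamma(53/10, 2505/32)
obs 8: x=1/2 → posterior Inverse-Gamma(29/5, 2541/32)
obs 9: x=3/4 → posterior Inverse-Gamma(63/10, 1295/16)
obs 10: x=-1 → posterior Inverse-Gamma(34/5, 1295/16)
obs 11: x=-5 → posterior Inverse-Gamma(73/10, 1423/16)
obs 12: x=-4 → posterior Inverse-Gamma(39/5, 1495/16)

alpha=39/5, beta=1495/16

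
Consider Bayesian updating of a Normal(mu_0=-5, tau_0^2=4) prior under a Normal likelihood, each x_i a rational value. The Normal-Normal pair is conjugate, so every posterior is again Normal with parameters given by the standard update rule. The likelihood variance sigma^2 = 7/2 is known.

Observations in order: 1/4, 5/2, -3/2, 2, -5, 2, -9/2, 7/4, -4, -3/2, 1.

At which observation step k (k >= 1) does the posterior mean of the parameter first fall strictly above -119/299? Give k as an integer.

obs 1: x=1/4 → posterior Normal(-11/5, 28/15)
obs 2: x=5/2 → posterior Normal(-13/23, 28/23)
obs 3: x=-3/2 → posterior Normal(-25/31, 28/31)
obs 4: x=2 → posterior Normal(-3/13, 28/39)
obs 5: x=-5 → posterior Normal(-49/47, 28/47)
obs 6: x=2 → posterior Normal(-3/5, 28/55)
obs 7: x=-9/2 → posterior Normal(-23/21, 4/9)
obs 8: x=7/4 → posterior Normal(-55/71, 28/71)
obs 9: x=-4 → posterior Normal(-87/79, 28/79)
obs 10: x=-3/2 → posterior Normal(-33/29, 28/87)
obs 11: x=1 → posterior Normal(-91/95, 28/95)

k = 4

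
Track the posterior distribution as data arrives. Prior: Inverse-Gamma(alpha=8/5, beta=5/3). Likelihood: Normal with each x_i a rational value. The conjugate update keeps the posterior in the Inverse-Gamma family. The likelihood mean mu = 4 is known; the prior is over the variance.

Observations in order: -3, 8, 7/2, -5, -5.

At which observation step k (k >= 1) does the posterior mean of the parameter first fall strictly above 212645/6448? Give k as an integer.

k = 5

obs 1: x=-3 → posterior Inverse-Gamma(21/10, 157/6)
obs 2: x=8 → posterior Inverse-Gamma(13/5, 205/6)
obs 3: x=7/2 → posterior Inverse-Gamma(31/10, 823/24)
obs 4: x=-5 → posterior Inverse-Gamma(18/5, 1795/24)
obs 5: x=-5 → posterior Inverse-Gamma(41/10, 2767/24)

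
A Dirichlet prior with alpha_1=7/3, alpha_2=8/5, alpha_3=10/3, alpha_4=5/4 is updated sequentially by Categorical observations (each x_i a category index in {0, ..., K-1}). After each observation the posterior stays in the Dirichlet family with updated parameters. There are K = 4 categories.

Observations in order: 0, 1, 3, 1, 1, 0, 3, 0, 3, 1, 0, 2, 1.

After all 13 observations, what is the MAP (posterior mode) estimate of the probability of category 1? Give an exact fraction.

obs 1: x=0 → posterior Dirichlet(10/3, 8/5, 10/3, 5/4)
obs 2: x=1 → posterior Dirichlet(10/3, 13/5, 10/3, 5/4)
obs 3: x=3 → posterior Dirichlet(10/3, 13/5, 10/3, 9/4)
obs 4: x=1 → posterior Dirichlet(10/3, 18/5, 10/3, 9/4)
obs 5: x=1 → posterior Dirichlet(10/3, 23/5, 10/3, 9/4)
obs 6: x=0 → posterior Dirichlet(13/3, 23/5, 10/3, 9/4)
obs 7: x=3 → posterior Dirichlet(13/3, 23/5, 10/3, 13/4)
obs 8: x=0 → posterior Dirichlet(16/3, 23/5, 10/3, 13/4)
obs 9: x=3 → posterior Dirichlet(16/3, 23/5, 10/3, 17/4)
obs 10: x=1 → posterior Dirichlet(16/3, 28/5, 10/3, 17/4)
obs 11: x=0 → posterior Dirichlet(19/3, 28/5, 10/3, 17/4)
obs 12: x=2 → posterior Dirichlet(19/3, 28/5, 13/3, 17/4)
obs 13: x=1 → posterior Dirichlet(19/3, 33/5, 13/3, 17/4)

336/1051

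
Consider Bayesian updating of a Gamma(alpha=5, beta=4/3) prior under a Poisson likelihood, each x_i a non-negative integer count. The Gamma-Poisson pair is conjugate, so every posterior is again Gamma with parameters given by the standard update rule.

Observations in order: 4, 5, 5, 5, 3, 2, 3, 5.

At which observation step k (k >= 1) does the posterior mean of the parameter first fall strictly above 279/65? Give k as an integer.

obs 1: x=4 → posterior Gamma(9, 7/3)
obs 2: x=5 → posterior Gamma(14, 10/3)
obs 3: x=5 → posterior Gamma(19, 13/3)
obs 4: x=5 → posterior Gamma(24, 16/3)
obs 5: x=3 → posterior Gamma(27, 19/3)
obs 6: x=2 → posterior Gamma(29, 22/3)
obs 7: x=3 → posterior Gamma(32, 25/3)
obs 8: x=5 → posterior Gamma(37, 28/3)

k = 3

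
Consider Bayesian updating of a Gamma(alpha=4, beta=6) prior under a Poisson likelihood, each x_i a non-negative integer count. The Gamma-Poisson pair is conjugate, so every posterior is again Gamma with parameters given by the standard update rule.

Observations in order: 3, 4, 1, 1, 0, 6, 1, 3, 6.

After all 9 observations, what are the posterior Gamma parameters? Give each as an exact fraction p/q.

obs 1: x=3 → posterior Gamma(7, 7)
obs 2: x=4 → posterior Gamma(11, 8)
obs 3: x=1 → posterior Gamma(12, 9)
obs 4: x=1 → posterior Gamma(13, 10)
obs 5: x=0 → posterior Gamma(13, 11)
obs 6: x=6 → posterior Gamma(19, 12)
obs 7: x=1 → posterior Gamma(20, 13)
obs 8: x=3 → posterior Gamma(23, 14)
obs 9: x=6 → posterior Gamma(29, 15)

alpha=29, beta=15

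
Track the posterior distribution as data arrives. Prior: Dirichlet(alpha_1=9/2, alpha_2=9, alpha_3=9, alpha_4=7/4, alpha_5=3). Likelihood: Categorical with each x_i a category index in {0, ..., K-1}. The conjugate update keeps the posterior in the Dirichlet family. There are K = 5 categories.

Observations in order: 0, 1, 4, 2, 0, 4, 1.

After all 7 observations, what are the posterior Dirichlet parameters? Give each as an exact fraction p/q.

alpha_1=13/2, alpha_2=11, alpha_3=10, alpha_4=7/4, alpha_5=5

obs 1: x=0 → posterior Dirichlet(11/2, 9, 9, 7/4, 3)
obs 2: x=1 → posterior Dirichlet(11/2, 10, 9, 7/4, 3)
obs 3: x=4 → posterior Dirichlet(11/2, 10, 9, 7/4, 4)
obs 4: x=2 → posterior Dirichlet(11/2, 10, 10, 7/4, 4)
obs 5: x=0 → posterior Dirichlet(13/2, 10, 10, 7/4, 4)
obs 6: x=4 → posterior Dirichlet(13/2, 10, 10, 7/4, 5)
obs 7: x=1 → posterior Dirichlet(13/2, 11, 10, 7/4, 5)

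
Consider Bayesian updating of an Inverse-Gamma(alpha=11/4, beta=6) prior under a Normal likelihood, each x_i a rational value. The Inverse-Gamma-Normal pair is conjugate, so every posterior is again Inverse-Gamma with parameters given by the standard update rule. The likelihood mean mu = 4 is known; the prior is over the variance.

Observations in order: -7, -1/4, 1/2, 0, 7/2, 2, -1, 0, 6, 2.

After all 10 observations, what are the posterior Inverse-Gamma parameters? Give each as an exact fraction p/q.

obs 1: x=-7 → posterior Inverse-Gamma(13/4, 133/2)
obs 2: x=-1/4 → posterior Inverse-Gamma(15/4, 2417/32)
obs 3: x=1/2 → posterior Inverse-Gamma(17/4, 2613/32)
obs 4: x=0 → posterior Inverse-Gamma(19/4, 2869/32)
obs 5: x=7/2 → posterior Inverse-Gamma(21/4, 2873/32)
obs 6: x=2 → posterior Inverse-Gamma(23/4, 2937/32)
obs 7: x=-1 → posterior Inverse-Gamma(25/4, 3337/32)
obs 8: x=0 → posterior Inverse-Gamma(27/4, 3593/32)
obs 9: x=6 → posterior Inverse-Gamma(29/4, 3657/32)
obs 10: x=2 → posterior Inverse-Gamma(31/4, 3721/32)

alpha=31/4, beta=3721/32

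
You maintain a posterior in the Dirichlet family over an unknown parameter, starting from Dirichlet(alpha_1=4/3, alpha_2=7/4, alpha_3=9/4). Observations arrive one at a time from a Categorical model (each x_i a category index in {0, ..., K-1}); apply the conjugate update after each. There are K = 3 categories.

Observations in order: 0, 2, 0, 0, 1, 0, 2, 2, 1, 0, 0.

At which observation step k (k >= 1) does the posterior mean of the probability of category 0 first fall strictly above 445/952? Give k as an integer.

k = 6

obs 1: x=0 → posterior Dirichlet(7/3, 7/4, 9/4)
obs 2: x=2 → posterior Dirichlet(7/3, 7/4, 13/4)
obs 3: x=0 → posterior Dirichlet(10/3, 7/4, 13/4)
obs 4: x=0 → posterior Dirichlet(13/3, 7/4, 13/4)
obs 5: x=1 → posterior Dirichlet(13/3, 11/4, 13/4)
obs 6: x=0 → posterior Dirichlet(16/3, 11/4, 13/4)
obs 7: x=2 → posterior Dirichlet(16/3, 11/4, 17/4)
obs 8: x=2 → posterior Dirichlet(16/3, 11/4, 21/4)
obs 9: x=1 → posterior Dirichlet(16/3, 15/4, 21/4)
obs 10: x=0 → posterior Dirichlet(19/3, 15/4, 21/4)
obs 11: x=0 → posterior Dirichlet(22/3, 15/4, 21/4)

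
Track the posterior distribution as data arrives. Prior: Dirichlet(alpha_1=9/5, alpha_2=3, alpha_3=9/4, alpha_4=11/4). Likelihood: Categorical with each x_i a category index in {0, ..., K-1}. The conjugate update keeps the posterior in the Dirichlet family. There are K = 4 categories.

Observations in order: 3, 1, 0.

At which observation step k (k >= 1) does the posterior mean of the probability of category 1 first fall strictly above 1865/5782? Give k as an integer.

obs 1: x=3 → posterior Dirichlet(9/5, 3, 9/4, 15/4)
obs 2: x=1 → posterior Dirichlet(9/5, 4, 9/4, 15/4)
obs 3: x=0 → posterior Dirichlet(14/5, 4, 9/4, 15/4)

k = 2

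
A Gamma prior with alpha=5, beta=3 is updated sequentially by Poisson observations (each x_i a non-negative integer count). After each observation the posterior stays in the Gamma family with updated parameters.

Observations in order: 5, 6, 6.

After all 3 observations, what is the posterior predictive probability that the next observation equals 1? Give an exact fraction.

2895677484529876992/27368747340080916343

obs 1: x=5 → posterior Gamma(10, 4)
obs 2: x=6 → posterior Gamma(16, 5)
obs 3: x=6 → posterior Gamma(22, 6)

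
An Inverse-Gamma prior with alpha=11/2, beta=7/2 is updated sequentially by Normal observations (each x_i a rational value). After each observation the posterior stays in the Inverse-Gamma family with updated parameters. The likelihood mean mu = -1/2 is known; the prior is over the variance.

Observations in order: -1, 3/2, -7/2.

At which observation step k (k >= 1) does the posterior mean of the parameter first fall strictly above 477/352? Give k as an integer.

k = 3

obs 1: x=-1 → posterior Inverse-Gamma(6, 29/8)
obs 2: x=3/2 → posterior Inverse-Gamma(13/2, 45/8)
obs 3: x=-7/2 → posterior Inverse-Gamma(7, 81/8)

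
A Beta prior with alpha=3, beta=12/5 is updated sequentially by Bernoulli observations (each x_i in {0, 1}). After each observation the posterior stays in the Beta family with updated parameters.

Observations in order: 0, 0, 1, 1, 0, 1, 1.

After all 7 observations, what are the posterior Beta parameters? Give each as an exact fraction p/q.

obs 1: x=0 → posterior Beta(3, 17/5)
obs 2: x=0 → posterior Beta(3, 22/5)
obs 3: x=1 → posterior Beta(4, 22/5)
obs 4: x=1 → posterior Beta(5, 22/5)
obs 5: x=0 → posterior Beta(5, 27/5)
obs 6: x=1 → posterior Beta(6, 27/5)
obs 7: x=1 → posterior Beta(7, 27/5)

alpha=7, beta=27/5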